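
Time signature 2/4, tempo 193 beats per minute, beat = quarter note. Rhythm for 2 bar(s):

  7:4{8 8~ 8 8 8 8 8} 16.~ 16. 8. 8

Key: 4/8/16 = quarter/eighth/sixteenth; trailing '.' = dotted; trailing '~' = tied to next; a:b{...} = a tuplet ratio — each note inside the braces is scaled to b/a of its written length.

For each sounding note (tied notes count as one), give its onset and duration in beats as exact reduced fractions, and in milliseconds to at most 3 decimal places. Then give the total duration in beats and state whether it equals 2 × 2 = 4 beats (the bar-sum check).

1) 0.0ms=0b +88.823ms=2/7b
2) 88.823ms=2/7b +177.646ms=4/7b
3) 266.469ms=6/7b +88.823ms=2/7b
4) 355.292ms=8/7b +88.823ms=2/7b
5) 444.115ms=10/7b +88.823ms=2/7b
6) 532.939ms=12/7b +88.823ms=2/7b
7) 621.762ms=2b +233.161ms=3/4b
8) 854.922ms=11/4b +233.161ms=3/4b
9) 1088.083ms=7/2b +155.44ms=1/2b
Σ=4b of 4 (193bpm 2/4) — PASS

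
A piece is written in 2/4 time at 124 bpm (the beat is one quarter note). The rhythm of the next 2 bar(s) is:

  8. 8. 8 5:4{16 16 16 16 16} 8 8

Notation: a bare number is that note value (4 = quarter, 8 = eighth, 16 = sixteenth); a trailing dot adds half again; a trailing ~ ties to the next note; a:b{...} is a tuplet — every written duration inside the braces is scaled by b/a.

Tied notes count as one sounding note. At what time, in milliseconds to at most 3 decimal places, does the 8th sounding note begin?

1. 0.0ms @ 0 + 362.903ms (3/4)
2. 362.903ms @ 3/4 + 362.903ms (3/4)
3. 725.806ms @ 3/2 + 241.935ms (1/2)
4. 967.742ms @ 2 + 96.774ms (1/5)
5. 1064.516ms @ 11/5 + 96.774ms (1/5)
6. 1161.29ms @ 12/5 + 96.774ms (1/5)
7. 1258.065ms @ 13/5 + 96.774ms (1/5)
8. 1354.839ms @ 14/5 + 96.774ms (1/5)
9. 1451.613ms @ 3 + 241.935ms (1/2)
10. 1693.548ms @ 7/2 + 241.935ms (1/2)

note 8 onset = 14/5b = 1354.839ms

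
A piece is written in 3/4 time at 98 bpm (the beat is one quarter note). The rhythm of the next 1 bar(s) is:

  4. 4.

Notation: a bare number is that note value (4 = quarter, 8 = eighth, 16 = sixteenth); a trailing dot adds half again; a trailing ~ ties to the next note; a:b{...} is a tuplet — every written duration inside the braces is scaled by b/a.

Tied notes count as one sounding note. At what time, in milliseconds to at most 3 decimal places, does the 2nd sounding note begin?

1. 0.0ms @ 0 + 918.367ms (3/2)
2. 918.367ms @ 3/2 + 918.367ms (3/2)

note 2 onset = 3/2b = 918.367ms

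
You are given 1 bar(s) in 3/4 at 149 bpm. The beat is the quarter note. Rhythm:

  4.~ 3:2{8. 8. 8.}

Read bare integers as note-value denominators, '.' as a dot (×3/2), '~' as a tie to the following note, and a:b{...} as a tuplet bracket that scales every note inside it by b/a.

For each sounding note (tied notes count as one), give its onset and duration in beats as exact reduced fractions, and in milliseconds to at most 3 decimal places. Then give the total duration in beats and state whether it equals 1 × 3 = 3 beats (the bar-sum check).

1) 0.0ms=0b +805.369ms=2b
2) 805.369ms=2b +201.342ms=1/2b
3) 1006.711ms=5/2b +201.342ms=1/2b
Σ=3b of 3 (149bpm 3/4) — PASS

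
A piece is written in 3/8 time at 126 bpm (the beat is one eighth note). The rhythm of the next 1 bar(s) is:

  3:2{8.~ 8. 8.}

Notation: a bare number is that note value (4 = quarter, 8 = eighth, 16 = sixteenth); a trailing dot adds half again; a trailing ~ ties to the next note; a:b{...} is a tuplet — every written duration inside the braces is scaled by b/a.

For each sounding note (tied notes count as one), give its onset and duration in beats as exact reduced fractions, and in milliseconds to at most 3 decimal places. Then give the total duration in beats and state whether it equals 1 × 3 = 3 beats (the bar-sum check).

1) 0.0ms=0b +952.381ms=2b
2) 952.381ms=2b +476.19ms=1b
Σ=3b of 3 (126bpm 3/8) — PASS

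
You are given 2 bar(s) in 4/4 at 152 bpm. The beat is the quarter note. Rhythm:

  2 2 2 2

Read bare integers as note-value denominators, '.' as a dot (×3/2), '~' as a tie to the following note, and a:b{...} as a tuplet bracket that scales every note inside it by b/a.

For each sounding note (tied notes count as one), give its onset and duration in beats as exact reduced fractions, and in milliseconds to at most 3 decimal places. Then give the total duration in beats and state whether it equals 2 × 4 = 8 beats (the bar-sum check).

1) 0.0ms=0b +789.474ms=2b
2) 789.474ms=2b +789.474ms=2b
3) 1578.947ms=4b +789.474ms=2b
4) 2368.421ms=6b +789.474ms=2b
Σ=8b of 8 (152bpm 4/4) — PASS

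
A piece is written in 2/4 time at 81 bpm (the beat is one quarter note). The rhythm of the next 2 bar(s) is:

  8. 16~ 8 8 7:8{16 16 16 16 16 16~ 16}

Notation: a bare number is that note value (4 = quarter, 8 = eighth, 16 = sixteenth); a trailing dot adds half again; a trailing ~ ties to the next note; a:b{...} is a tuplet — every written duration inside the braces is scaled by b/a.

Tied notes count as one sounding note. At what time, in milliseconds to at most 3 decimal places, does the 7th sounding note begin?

note 7 onset = 20/7b = 2116.402ms

1. 0.0ms @ 0 + 555.556ms (3/4)
2. 555.556ms @ 3/4 + 555.556ms (3/4)
3. 1111.111ms @ 3/2 + 370.37ms (1/2)
4. 1481.481ms @ 2 + 211.64ms (2/7)
5. 1693.122ms @ 16/7 + 211.64ms (2/7)
6. 1904.762ms @ 18/7 + 211.64ms (2/7)
7. 2116.402ms @ 20/7 + 211.64ms (2/7)
8. 2328.042ms @ 22/7 + 211.64ms (2/7)
9. 2539.683ms @ 24/7 + 423.28ms (4/7)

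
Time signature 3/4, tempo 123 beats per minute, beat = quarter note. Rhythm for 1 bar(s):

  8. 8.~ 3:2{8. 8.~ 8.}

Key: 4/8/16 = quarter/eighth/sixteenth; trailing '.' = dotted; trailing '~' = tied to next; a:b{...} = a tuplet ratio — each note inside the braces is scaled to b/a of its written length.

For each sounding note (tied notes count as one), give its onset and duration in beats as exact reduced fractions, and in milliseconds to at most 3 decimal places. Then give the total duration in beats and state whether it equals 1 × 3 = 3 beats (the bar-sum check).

1) 0.0ms=0b +365.854ms=3/4b
2) 365.854ms=3/4b +609.756ms=5/4b
3) 975.61ms=2b +487.805ms=1b
Σ=3b of 3 (123bpm 3/4) — PASS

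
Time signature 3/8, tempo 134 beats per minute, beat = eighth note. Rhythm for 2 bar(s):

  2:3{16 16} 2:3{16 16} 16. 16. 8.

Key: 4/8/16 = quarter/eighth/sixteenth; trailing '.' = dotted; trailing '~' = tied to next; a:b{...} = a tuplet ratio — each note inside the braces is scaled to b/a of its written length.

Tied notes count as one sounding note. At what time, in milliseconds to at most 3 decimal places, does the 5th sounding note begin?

1. 0.0ms @ 0 + 335.821ms (3/4)
2. 335.821ms @ 3/4 + 335.821ms (3/4)
3. 671.642ms @ 3/2 + 335.821ms (3/4)
4. 1007.463ms @ 9/4 + 335.821ms (3/4)
5. 1343.284ms @ 3 + 335.821ms (3/4)
6. 1679.104ms @ 15/4 + 335.821ms (3/4)
7. 2014.925ms @ 9/2 + 671.642ms (3/2)

note 5 onset = 3b = 1343.284ms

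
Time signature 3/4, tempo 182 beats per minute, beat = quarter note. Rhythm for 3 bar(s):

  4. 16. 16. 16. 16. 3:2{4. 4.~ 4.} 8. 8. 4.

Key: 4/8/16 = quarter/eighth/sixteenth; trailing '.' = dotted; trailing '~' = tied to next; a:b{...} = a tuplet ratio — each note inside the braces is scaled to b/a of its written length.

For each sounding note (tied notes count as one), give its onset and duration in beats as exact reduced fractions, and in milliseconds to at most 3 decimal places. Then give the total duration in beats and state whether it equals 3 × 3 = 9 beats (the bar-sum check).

1) 0.0ms=0b +494.505ms=3/2b
2) 494.505ms=3/2b +123.626ms=3/8b
3) 618.132ms=15/8b +123.626ms=3/8b
4) 741.758ms=9/4b +123.626ms=3/8b
5) 865.385ms=21/8b +123.626ms=3/8b
6) 989.011ms=3b +329.67ms=1b
7) 1318.681ms=4b +659.341ms=2b
8) 1978.022ms=6b +247.253ms=3/4b
9) 2225.275ms=27/4b +247.253ms=3/4b
10) 2472.527ms=15/2b +494.505ms=3/2b
Σ=9b of 9 (182bpm 3/4) — PASS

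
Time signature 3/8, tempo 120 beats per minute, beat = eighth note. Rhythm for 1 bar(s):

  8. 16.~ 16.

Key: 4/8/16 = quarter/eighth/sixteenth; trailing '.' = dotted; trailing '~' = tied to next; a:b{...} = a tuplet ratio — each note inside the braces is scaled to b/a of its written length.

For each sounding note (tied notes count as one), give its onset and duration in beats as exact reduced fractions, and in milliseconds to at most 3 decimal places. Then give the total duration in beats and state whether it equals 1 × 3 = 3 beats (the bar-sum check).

1) 0.0ms=0b +750.0ms=3/2b
2) 750.0ms=3/2b +750.0ms=3/2b
Σ=3b of 3 (120bpm 3/8) — PASS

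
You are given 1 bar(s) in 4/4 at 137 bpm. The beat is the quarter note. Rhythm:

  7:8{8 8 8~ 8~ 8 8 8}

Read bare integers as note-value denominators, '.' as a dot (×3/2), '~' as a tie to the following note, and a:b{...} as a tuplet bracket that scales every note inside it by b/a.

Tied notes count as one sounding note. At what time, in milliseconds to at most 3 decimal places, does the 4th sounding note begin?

1. 0.0ms @ 0 + 250.261ms (4/7)
2. 250.261ms @ 4/7 + 250.261ms (4/7)
3. 500.521ms @ 8/7 + 750.782ms (12/7)
4. 1251.303ms @ 20/7 + 250.261ms (4/7)
5. 1501.564ms @ 24/7 + 250.261ms (4/7)

note 4 onset = 20/7b = 1251.303ms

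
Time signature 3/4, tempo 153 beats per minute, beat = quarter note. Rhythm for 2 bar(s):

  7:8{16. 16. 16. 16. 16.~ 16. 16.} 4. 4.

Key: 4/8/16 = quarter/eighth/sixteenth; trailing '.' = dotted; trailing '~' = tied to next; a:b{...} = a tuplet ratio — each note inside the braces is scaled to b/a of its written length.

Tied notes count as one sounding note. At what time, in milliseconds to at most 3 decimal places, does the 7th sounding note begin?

note 7 onset = 3b = 1176.471ms

1. 0.0ms @ 0 + 168.067ms (3/7)
2. 168.067ms @ 3/7 + 168.067ms (3/7)
3. 336.134ms @ 6/7 + 168.067ms (3/7)
4. 504.202ms @ 9/7 + 168.067ms (3/7)
5. 672.269ms @ 12/7 + 336.134ms (6/7)
6. 1008.403ms @ 18/7 + 168.067ms (3/7)
7. 1176.471ms @ 3 + 588.235ms (3/2)
8. 1764.706ms @ 9/2 + 588.235ms (3/2)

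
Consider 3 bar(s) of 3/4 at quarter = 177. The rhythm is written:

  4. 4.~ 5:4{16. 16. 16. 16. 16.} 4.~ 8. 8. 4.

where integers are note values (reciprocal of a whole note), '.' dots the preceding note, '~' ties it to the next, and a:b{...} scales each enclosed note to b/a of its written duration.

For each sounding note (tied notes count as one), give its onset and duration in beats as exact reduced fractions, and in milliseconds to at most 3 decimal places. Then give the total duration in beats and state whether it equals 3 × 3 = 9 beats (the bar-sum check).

1) 0.0ms=0b +508.475ms=3/2b
2) 508.475ms=3/2b +610.169ms=9/5b
3) 1118.644ms=33/10b +101.695ms=3/10b
4) 1220.339ms=18/5b +101.695ms=3/10b
5) 1322.034ms=39/10b +101.695ms=3/10b
6) 1423.729ms=21/5b +101.695ms=3/10b
7) 1525.424ms=9/2b +762.712ms=9/4b
8) 2288.136ms=27/4b +254.237ms=3/4b
9) 2542.373ms=15/2b +508.475ms=3/2b
Σ=9b of 9 (177bpm 3/4) — PASS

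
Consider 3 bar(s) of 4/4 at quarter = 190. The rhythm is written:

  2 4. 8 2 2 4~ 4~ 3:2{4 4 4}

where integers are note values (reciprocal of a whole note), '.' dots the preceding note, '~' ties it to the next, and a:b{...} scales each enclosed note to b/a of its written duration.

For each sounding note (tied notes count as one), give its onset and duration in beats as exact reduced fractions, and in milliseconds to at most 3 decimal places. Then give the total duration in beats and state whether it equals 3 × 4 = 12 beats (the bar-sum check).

1) 0.0ms=0b +631.579ms=2b
2) 631.579ms=2b +473.684ms=3/2b
3) 1105.263ms=7/2b +157.895ms=1/2b
4) 1263.158ms=4b +631.579ms=2b
5) 1894.737ms=6b +631.579ms=2b
6) 2526.316ms=8b +842.105ms=8/3b
7) 3368.421ms=32/3b +210.526ms=2/3b
8) 3578.947ms=34/3b +210.526ms=2/3b
Σ=12b of 12 (190bpm 4/4) — PASS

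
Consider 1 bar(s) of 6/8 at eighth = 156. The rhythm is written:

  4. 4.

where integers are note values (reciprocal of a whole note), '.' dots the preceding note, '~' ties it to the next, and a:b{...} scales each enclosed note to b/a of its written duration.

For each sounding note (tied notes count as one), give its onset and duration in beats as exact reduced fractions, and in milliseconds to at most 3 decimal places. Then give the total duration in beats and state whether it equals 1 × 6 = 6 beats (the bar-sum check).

1) 0.0ms=0b +1153.846ms=3b
2) 1153.846ms=3b +1153.846ms=3b
Σ=6b of 6 (156bpm 6/8) — PASS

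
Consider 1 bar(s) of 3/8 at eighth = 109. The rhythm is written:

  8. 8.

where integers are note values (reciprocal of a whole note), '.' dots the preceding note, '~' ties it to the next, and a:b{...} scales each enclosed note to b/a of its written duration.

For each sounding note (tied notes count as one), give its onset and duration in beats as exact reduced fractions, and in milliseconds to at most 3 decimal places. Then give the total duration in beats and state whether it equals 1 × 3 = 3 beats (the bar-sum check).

1) 0.0ms=0b +825.688ms=3/2b
2) 825.688ms=3/2b +825.688ms=3/2b
Σ=3b of 3 (109bpm 3/8) — PASS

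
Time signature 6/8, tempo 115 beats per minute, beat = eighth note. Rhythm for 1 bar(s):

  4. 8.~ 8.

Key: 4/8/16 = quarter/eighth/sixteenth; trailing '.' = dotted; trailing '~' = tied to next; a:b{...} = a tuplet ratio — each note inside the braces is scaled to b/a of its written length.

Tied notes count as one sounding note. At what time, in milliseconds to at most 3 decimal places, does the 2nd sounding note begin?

note 2 onset = 3b = 1565.217ms

1. 0.0ms @ 0 + 1565.217ms (3)
2. 1565.217ms @ 3 + 1565.217ms (3)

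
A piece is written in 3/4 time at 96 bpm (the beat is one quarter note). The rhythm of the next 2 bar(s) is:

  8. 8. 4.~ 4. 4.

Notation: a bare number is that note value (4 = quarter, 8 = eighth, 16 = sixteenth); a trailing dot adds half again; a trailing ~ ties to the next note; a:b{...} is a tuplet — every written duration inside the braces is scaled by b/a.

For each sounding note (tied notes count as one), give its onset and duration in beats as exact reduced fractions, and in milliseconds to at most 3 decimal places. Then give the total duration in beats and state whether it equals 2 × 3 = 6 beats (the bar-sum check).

1) 0.0ms=0b +468.75ms=3/4b
2) 468.75ms=3/4b +468.75ms=3/4b
3) 937.5ms=3/2b +1875.0ms=3b
4) 2812.5ms=9/2b +937.5ms=3/2b
Σ=6b of 6 (96bpm 3/4) — PASS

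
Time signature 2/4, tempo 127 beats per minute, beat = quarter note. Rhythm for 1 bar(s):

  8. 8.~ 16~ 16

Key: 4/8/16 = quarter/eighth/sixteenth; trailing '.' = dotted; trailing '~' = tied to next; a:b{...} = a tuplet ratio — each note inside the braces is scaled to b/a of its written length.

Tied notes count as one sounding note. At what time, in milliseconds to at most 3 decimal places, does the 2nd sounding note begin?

1. 0.0ms @ 0 + 354.331ms (3/4)
2. 354.331ms @ 3/4 + 590.551ms (5/4)

note 2 onset = 3/4b = 354.331ms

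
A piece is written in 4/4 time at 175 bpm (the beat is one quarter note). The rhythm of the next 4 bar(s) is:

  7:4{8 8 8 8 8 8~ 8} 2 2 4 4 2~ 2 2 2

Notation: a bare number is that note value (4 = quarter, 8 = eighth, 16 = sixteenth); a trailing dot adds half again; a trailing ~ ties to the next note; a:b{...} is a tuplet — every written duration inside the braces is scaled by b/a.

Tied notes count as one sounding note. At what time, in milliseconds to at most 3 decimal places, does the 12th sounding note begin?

1. 0.0ms @ 0 + 97.959ms (2/7)
2. 97.959ms @ 2/7 + 97.959ms (2/7)
3. 195.918ms @ 4/7 + 97.959ms (2/7)
4. 293.878ms @ 6/7 + 97.959ms (2/7)
5. 391.837ms @ 8/7 + 97.959ms (2/7)
6. 489.796ms @ 10/7 + 195.918ms (4/7)
7. 685.714ms @ 2 + 685.714ms (2)
8. 1371.429ms @ 4 + 685.714ms (2)
9. 2057.143ms @ 6 + 342.857ms (1)
10. 2400.0ms @ 7 + 342.857ms (1)
11. 2742.857ms @ 8 + 1371.429ms (4)
12. 4114.286ms @ 12 + 685.714ms (2)
13. 4800.0ms @ 14 + 685.714ms (2)

note 12 onset = 12b = 4114.286ms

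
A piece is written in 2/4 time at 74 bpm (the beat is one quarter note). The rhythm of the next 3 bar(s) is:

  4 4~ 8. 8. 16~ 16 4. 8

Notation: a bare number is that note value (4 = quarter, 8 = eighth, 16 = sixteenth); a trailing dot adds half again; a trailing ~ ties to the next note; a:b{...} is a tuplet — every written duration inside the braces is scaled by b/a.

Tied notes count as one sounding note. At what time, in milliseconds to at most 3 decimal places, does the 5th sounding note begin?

note 5 onset = 4b = 3243.243ms

1. 0.0ms @ 0 + 810.811ms (1)
2. 810.811ms @ 1 + 1418.919ms (7/4)
3. 2229.73ms @ 11/4 + 608.108ms (3/4)
4. 2837.838ms @ 7/2 + 405.405ms (1/2)
5. 3243.243ms @ 4 + 1216.216ms (3/2)
6. 4459.459ms @ 11/2 + 405.405ms (1/2)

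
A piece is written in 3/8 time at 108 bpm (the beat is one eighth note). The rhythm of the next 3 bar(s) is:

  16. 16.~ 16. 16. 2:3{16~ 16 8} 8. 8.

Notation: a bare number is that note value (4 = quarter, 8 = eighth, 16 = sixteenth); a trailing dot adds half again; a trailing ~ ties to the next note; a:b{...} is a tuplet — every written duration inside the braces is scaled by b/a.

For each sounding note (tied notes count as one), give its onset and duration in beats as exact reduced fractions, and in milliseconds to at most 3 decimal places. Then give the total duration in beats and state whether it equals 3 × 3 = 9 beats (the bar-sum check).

1) 0.0ms=0b +416.667ms=3/4b
2) 416.667ms=3/4b +833.333ms=3/2b
3) 1250.0ms=9/4b +416.667ms=3/4b
4) 1666.667ms=3b +833.333ms=3/2b
5) 2500.0ms=9/2b +833.333ms=3/2b
6) 3333.333ms=6b +833.333ms=3/2b
7) 4166.667ms=15/2b +833.333ms=3/2b
Σ=9b of 9 (108bpm 3/8) — PASS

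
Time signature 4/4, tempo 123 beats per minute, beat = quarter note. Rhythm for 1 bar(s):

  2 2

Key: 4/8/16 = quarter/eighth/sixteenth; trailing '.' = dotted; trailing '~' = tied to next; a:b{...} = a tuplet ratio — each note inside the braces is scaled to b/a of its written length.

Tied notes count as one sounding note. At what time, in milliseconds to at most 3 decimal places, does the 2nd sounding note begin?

note 2 onset = 2b = 975.61ms

1. 0.0ms @ 0 + 975.61ms (2)
2. 975.61ms @ 2 + 975.61ms (2)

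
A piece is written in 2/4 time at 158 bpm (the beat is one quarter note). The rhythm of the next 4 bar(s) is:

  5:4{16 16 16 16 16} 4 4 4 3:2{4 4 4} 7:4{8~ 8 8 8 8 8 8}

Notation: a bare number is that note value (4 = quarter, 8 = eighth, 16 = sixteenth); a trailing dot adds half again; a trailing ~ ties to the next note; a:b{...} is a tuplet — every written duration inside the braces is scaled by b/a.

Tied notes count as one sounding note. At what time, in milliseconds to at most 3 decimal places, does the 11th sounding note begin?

1. 0.0ms @ 0 + 75.949ms (1/5)
2. 75.949ms @ 1/5 + 75.949ms (1/5)
3. 151.899ms @ 2/5 + 75.949ms (1/5)
4. 227.848ms @ 3/5 + 75.949ms (1/5)
5. 303.797ms @ 4/5 + 75.949ms (1/5)
6. 379.747ms @ 1 + 379.747ms (1)
7. 759.494ms @ 2 + 379.747ms (1)
8. 1139.241ms @ 3 + 379.747ms (1)
9. 1518.987ms @ 4 + 253.165ms (2/3)
10. 1772.152ms @ 14/3 + 253.165ms (2/3)
11. 2025.316ms @ 16/3 + 253.165ms (2/3)
12. 2278.481ms @ 6 + 216.998ms (4/7)
13. 2495.479ms @ 46/7 + 108.499ms (2/7)
14. 2603.978ms @ 48/7 + 108.499ms (2/7)
15. 2712.477ms @ 50/7 + 108.499ms (2/7)
16. 2820.976ms @ 52/7 + 108.499ms (2/7)
17. 2929.476ms @ 54/7 + 108.499ms (2/7)

note 11 onset = 16/3b = 2025.316ms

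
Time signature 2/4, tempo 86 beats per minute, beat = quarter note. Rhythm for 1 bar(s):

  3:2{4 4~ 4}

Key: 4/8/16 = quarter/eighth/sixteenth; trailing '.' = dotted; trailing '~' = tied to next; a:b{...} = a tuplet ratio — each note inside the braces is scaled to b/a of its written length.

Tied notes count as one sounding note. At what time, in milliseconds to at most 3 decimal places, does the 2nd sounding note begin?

1. 0.0ms @ 0 + 465.116ms (2/3)
2. 465.116ms @ 2/3 + 930.233ms (4/3)

note 2 onset = 2/3b = 465.116ms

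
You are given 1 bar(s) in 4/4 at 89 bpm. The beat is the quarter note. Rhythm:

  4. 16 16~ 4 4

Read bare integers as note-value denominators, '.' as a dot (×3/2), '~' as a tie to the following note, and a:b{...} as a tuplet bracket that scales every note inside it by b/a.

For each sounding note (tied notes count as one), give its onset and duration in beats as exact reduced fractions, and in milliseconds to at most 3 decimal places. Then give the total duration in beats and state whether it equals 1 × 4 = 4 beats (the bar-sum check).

1) 0.0ms=0b +1011.236ms=3/2b
2) 1011.236ms=3/2b +168.539ms=1/4b
3) 1179.775ms=7/4b +842.697ms=5/4b
4) 2022.472ms=3b +674.157ms=1b
Σ=4b of 4 (89bpm 4/4) — PASS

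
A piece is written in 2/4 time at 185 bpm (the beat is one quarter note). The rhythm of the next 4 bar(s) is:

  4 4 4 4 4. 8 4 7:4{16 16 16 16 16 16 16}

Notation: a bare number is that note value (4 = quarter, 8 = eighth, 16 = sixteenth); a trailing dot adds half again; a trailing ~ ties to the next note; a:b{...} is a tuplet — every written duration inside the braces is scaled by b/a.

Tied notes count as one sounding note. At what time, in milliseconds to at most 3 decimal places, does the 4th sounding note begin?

note 4 onset = 3b = 972.973ms

1. 0.0ms @ 0 + 324.324ms (1)
2. 324.324ms @ 1 + 324.324ms (1)
3. 648.649ms @ 2 + 324.324ms (1)
4. 972.973ms @ 3 + 324.324ms (1)
5. 1297.297ms @ 4 + 486.486ms (3/2)
6. 1783.784ms @ 11/2 + 162.162ms (1/2)
7. 1945.946ms @ 6 + 324.324ms (1)
8. 2270.27ms @ 7 + 46.332ms (1/7)
9. 2316.602ms @ 50/7 + 46.332ms (1/7)
10. 2362.934ms @ 51/7 + 46.332ms (1/7)
11. 2409.266ms @ 52/7 + 46.332ms (1/7)
12. 2455.598ms @ 53/7 + 46.332ms (1/7)
13. 2501.931ms @ 54/7 + 46.332ms (1/7)
14. 2548.263ms @ 55/7 + 46.332ms (1/7)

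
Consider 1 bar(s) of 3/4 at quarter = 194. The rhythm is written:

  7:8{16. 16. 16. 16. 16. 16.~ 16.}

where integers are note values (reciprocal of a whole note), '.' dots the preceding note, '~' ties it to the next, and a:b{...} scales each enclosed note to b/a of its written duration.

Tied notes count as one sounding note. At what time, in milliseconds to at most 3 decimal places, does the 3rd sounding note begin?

note 3 onset = 6/7b = 265.096ms

1. 0.0ms @ 0 + 132.548ms (3/7)
2. 132.548ms @ 3/7 + 132.548ms (3/7)
3. 265.096ms @ 6/7 + 132.548ms (3/7)
4. 397.644ms @ 9/7 + 132.548ms (3/7)
5. 530.191ms @ 12/7 + 132.548ms (3/7)
6. 662.739ms @ 15/7 + 265.096ms (6/7)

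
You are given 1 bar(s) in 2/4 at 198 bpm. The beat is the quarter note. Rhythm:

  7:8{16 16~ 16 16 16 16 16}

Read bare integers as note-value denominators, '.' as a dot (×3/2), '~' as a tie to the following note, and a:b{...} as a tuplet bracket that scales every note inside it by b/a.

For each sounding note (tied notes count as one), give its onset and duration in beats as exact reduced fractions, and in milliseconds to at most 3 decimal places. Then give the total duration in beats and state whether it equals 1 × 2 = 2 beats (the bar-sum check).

1) 0.0ms=0b +86.58ms=2/7b
2) 86.58ms=2/7b +173.16ms=4/7b
3) 259.74ms=6/7b +86.58ms=2/7b
4) 346.32ms=8/7b +86.58ms=2/7b
5) 432.9ms=10/7b +86.58ms=2/7b
6) 519.481ms=12/7b +86.58ms=2/7b
Σ=2b of 2 (198bpm 2/4) — PASS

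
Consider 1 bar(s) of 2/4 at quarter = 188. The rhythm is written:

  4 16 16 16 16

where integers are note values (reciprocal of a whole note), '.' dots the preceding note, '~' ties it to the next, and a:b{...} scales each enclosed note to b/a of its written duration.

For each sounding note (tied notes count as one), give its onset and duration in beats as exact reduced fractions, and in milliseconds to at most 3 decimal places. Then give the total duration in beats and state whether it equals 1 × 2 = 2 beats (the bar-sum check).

1) 0.0ms=0b +319.149ms=1b
2) 319.149ms=1b +79.787ms=1/4b
3) 398.936ms=5/4b +79.787ms=1/4b
4) 478.723ms=3/2b +79.787ms=1/4b
5) 558.511ms=7/4b +79.787ms=1/4b
Σ=2b of 2 (188bpm 2/4) — PASS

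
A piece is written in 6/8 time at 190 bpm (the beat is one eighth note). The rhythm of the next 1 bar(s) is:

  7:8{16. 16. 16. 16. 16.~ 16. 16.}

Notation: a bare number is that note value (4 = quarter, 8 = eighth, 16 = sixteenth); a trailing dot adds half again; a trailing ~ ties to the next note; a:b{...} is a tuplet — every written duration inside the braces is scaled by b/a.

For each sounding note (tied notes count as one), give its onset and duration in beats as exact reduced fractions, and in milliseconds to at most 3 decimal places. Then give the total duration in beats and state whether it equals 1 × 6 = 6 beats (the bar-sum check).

1) 0.0ms=0b +270.677ms=6/7b
2) 270.677ms=6/7b +270.677ms=6/7b
3) 541.353ms=12/7b +270.677ms=6/7b
4) 812.03ms=18/7b +270.677ms=6/7b
5) 1082.707ms=24/7b +541.353ms=12/7b
6) 1624.06ms=36/7b +270.677ms=6/7b
Σ=6b of 6 (190bpm 6/8) — PASS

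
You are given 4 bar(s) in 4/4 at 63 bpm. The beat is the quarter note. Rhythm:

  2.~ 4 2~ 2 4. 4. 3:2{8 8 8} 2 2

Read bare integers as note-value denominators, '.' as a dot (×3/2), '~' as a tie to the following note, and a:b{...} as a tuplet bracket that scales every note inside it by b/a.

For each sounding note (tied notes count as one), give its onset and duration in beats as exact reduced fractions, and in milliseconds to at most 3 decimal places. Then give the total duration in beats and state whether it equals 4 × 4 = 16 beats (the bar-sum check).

1) 0.0ms=0b +3809.524ms=4b
2) 3809.524ms=4b +3809.524ms=4b
3) 7619.048ms=8b +1428.571ms=3/2b
4) 9047.619ms=19/2b +1428.571ms=3/2b
5) 10476.19ms=11b +317.46ms=1/3b
6) 10793.651ms=34/3b +317.46ms=1/3b
7) 11111.111ms=35/3b +317.46ms=1/3b
8) 11428.571ms=12b +1904.762ms=2b
9) 13333.333ms=14b +1904.762ms=2b
Σ=16b of 16 (63bpm 4/4) — PASS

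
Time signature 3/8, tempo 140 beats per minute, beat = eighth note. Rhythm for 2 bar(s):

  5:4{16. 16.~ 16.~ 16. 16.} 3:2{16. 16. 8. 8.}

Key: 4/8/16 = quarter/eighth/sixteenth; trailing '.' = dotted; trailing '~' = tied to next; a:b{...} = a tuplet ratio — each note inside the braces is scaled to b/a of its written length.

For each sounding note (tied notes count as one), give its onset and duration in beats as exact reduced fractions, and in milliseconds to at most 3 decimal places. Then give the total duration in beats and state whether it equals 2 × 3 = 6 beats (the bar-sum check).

1) 0.0ms=0b +257.143ms=3/5b
2) 257.143ms=3/5b +771.429ms=9/5b
3) 1028.571ms=12/5b +257.143ms=3/5b
4) 1285.714ms=3b +214.286ms=1/2b
5) 1500.0ms=7/2b +214.286ms=1/2b
6) 1714.286ms=4b +428.571ms=1b
7) 2142.857ms=5b +428.571ms=1b
Σ=6b of 6 (140bpm 3/8) — PASS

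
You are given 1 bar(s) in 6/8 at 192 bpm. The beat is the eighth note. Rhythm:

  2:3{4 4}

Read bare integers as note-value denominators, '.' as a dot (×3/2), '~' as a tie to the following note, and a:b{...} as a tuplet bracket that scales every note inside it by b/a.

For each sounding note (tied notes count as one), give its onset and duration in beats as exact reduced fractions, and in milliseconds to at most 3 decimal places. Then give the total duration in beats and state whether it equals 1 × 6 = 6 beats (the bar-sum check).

1) 0.0ms=0b +937.5ms=3b
2) 937.5ms=3b +937.5ms=3b
Σ=6b of 6 (192bpm 6/8) — PASS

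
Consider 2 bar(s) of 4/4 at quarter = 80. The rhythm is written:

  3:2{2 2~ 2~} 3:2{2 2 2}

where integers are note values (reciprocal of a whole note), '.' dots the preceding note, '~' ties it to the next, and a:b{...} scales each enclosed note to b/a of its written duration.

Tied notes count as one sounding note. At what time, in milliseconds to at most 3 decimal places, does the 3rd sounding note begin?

1. 0.0ms @ 0 + 1000.0ms (4/3)
2. 1000.0ms @ 4/3 + 3000.0ms (4)
3. 4000.0ms @ 16/3 + 1000.0ms (4/3)
4. 5000.0ms @ 20/3 + 1000.0ms (4/3)

note 3 onset = 16/3b = 4000.0ms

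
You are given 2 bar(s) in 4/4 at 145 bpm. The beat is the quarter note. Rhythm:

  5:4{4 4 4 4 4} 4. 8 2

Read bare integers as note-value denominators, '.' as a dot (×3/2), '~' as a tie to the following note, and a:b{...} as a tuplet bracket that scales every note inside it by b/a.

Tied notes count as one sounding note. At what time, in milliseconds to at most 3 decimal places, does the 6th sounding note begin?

1. 0.0ms @ 0 + 331.034ms (4/5)
2. 331.034ms @ 4/5 + 331.034ms (4/5)
3. 662.069ms @ 8/5 + 331.034ms (4/5)
4. 993.103ms @ 12/5 + 331.034ms (4/5)
5. 1324.138ms @ 16/5 + 331.034ms (4/5)
6. 1655.172ms @ 4 + 620.69ms (3/2)
7. 2275.862ms @ 11/2 + 206.897ms (1/2)
8. 2482.759ms @ 6 + 827.586ms (2)

note 6 onset = 4b = 1655.172ms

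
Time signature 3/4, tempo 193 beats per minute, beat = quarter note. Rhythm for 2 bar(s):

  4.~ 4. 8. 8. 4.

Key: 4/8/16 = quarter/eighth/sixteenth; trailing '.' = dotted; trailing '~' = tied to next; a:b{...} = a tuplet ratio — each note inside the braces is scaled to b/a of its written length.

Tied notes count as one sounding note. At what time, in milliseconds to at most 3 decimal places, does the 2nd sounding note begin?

1. 0.0ms @ 0 + 932.642ms (3)
2. 932.642ms @ 3 + 233.161ms (3/4)
3. 1165.803ms @ 15/4 + 233.161ms (3/4)
4. 1398.964ms @ 9/2 + 466.321ms (3/2)

note 2 onset = 3b = 932.642ms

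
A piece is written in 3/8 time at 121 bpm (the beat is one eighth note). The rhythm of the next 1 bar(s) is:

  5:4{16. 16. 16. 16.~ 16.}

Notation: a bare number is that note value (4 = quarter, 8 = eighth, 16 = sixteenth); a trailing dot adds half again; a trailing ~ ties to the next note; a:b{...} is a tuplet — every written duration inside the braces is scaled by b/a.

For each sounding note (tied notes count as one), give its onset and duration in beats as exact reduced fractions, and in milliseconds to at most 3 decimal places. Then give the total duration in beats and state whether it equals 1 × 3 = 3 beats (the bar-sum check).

1) 0.0ms=0b +297.521ms=3/5b
2) 297.521ms=3/5b +297.521ms=3/5b
3) 595.041ms=6/5b +297.521ms=3/5b
4) 892.562ms=9/5b +595.041ms=6/5b
Σ=3b of 3 (121bpm 3/8) — PASS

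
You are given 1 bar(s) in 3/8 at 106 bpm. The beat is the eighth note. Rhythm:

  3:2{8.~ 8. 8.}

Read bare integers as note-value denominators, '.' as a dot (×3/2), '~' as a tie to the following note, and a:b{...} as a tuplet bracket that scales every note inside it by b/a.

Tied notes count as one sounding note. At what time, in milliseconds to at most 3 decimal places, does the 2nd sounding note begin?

note 2 onset = 2b = 1132.075ms

1. 0.0ms @ 0 + 1132.075ms (2)
2. 1132.075ms @ 2 + 566.038ms (1)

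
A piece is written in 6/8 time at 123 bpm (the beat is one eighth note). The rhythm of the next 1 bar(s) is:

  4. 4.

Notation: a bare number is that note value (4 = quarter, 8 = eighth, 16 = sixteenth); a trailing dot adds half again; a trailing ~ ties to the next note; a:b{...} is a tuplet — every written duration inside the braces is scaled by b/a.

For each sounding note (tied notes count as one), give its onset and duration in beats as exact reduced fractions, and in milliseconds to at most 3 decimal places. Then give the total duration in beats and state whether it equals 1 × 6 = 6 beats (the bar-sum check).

1) 0.0ms=0b +1463.415ms=3b
2) 1463.415ms=3b +1463.415ms=3b
Σ=6b of 6 (123bpm 6/8) — PASS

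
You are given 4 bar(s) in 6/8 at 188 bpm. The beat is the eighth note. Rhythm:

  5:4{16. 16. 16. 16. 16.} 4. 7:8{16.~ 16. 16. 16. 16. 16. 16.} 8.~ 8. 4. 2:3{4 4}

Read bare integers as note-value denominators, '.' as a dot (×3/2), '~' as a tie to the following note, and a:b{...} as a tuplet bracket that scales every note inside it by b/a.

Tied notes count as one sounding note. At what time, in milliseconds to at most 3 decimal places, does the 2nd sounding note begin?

note 2 onset = 3/5b = 191.489ms

1. 0.0ms @ 0 + 191.489ms (3/5)
2. 191.489ms @ 3/5 + 191.489ms (3/5)
3. 382.979ms @ 6/5 + 191.489ms (3/5)
4. 574.468ms @ 9/5 + 191.489ms (3/5)
5. 765.957ms @ 12/5 + 191.489ms (3/5)
6. 957.447ms @ 3 + 957.447ms (3)
7. 1914.894ms @ 6 + 547.112ms (12/7)
8. 2462.006ms @ 54/7 + 273.556ms (6/7)
9. 2735.562ms @ 60/7 + 273.556ms (6/7)
10. 3009.119ms @ 66/7 + 273.556ms (6/7)
11. 3282.675ms @ 72/7 + 273.556ms (6/7)
12. 3556.231ms @ 78/7 + 273.556ms (6/7)
13. 3829.787ms @ 12 + 957.447ms (3)
14. 4787.234ms @ 15 + 957.447ms (3)
15. 5744.681ms @ 18 + 957.447ms (3)
16. 6702.128ms @ 21 + 957.447ms (3)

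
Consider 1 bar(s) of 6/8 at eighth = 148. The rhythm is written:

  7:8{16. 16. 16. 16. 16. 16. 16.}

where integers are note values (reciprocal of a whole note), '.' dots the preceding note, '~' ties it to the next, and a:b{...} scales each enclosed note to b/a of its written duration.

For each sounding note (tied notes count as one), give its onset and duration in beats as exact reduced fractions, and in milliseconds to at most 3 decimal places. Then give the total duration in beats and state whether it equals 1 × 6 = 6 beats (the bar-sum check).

1) 0.0ms=0b +347.49ms=6/7b
2) 347.49ms=6/7b +347.49ms=6/7b
3) 694.981ms=12/7b +347.49ms=6/7b
4) 1042.471ms=18/7b +347.49ms=6/7b
5) 1389.961ms=24/7b +347.49ms=6/7b
6) 1737.452ms=30/7b +347.49ms=6/7b
7) 2084.942ms=36/7b +347.49ms=6/7b
Σ=6b of 6 (148bpm 6/8) — PASS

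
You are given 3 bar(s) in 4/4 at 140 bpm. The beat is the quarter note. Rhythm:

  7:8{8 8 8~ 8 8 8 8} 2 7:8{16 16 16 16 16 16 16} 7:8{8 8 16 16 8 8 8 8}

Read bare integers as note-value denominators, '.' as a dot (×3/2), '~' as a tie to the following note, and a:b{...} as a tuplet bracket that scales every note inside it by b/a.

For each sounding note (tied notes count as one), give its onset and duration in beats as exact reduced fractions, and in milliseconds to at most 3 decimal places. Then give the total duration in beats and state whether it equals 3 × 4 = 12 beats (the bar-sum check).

1) 0.0ms=0b +244.898ms=4/7b
2) 244.898ms=4/7b +244.898ms=4/7b
3) 489.796ms=8/7b +489.796ms=8/7b
4) 979.592ms=16/7b +244.898ms=4/7b
5) 1224.49ms=20/7b +244.898ms=4/7b
6) 1469.388ms=24/7b +244.898ms=4/7b
7) 1714.286ms=4b +857.143ms=2b
8) 2571.429ms=6b +122.449ms=2/7b
9) 2693.878ms=44/7b +122.449ms=2/7b
10) 2816.327ms=46/7b +122.449ms=2/7b
11) 2938.776ms=48/7b +122.449ms=2/7b
12) 3061.224ms=50/7b +122.449ms=2/7b
13) 3183.673ms=52/7b +122.449ms=2/7b
14) 3306.122ms=54/7b +122.449ms=2/7b
15) 3428.571ms=8b +244.898ms=4/7b
16) 3673.469ms=60/7b +244.898ms=4/7b
17) 3918.367ms=64/7b +122.449ms=2/7b
18) 4040.816ms=66/7b +122.449ms=2/7b
19) 4163.265ms=68/7b +244.898ms=4/7b
20) 4408.163ms=72/7b +244.898ms=4/7b
21) 4653.061ms=76/7b +244.898ms=4/7b
22) 4897.959ms=80/7b +244.898ms=4/7b
Σ=12b of 12 (140bpm 4/4) — PASS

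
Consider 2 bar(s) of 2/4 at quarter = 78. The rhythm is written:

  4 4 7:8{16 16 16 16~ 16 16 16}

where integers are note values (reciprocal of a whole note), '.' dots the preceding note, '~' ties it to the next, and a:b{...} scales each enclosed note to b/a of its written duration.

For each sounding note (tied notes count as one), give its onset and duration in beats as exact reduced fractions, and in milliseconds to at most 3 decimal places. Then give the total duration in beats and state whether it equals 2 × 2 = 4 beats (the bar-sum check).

1) 0.0ms=0b +769.231ms=1b
2) 769.231ms=1b +769.231ms=1b
3) 1538.462ms=2b +219.78ms=2/7b
4) 1758.242ms=16/7b +219.78ms=2/7b
5) 1978.022ms=18/7b +219.78ms=2/7b
6) 2197.802ms=20/7b +439.56ms=4/7b
7) 2637.363ms=24/7b +219.78ms=2/7b
8) 2857.143ms=26/7b +219.78ms=2/7b
Σ=4b of 4 (78bpm 2/4) — PASS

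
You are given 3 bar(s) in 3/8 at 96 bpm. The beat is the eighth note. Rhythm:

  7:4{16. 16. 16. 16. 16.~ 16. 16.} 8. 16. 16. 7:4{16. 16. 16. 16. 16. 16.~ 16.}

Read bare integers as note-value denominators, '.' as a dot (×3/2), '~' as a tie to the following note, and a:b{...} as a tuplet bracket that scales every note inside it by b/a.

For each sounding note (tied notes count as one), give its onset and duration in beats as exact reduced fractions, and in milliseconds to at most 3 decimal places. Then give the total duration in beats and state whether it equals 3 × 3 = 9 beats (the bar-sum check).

1) 0.0ms=0b +267.857ms=3/7b
2) 267.857ms=3/7b +267.857ms=3/7b
3) 535.714ms=6/7b +267.857ms=3/7b
4) 803.571ms=9/7b +267.857ms=3/7b
5) 1071.429ms=12/7b +535.714ms=6/7b
6) 1607.143ms=18/7b +267.857ms=3/7b
7) 1875.0ms=3b +937.5ms=3/2b
8) 2812.5ms=9/2b +468.75ms=3/4b
9) 3281.25ms=21/4b +468.75ms=3/4b
10) 3750.0ms=6b +267.857ms=3/7b
11) 4017.857ms=45/7b +267.857ms=3/7b
12) 4285.714ms=48/7b +267.857ms=3/7b
13) 4553.571ms=51/7b +267.857ms=3/7b
14) 4821.429ms=54/7b +267.857ms=3/7b
15) 5089.286ms=57/7b +535.714ms=6/7b
Σ=9b of 9 (96bpm 3/8) — PASS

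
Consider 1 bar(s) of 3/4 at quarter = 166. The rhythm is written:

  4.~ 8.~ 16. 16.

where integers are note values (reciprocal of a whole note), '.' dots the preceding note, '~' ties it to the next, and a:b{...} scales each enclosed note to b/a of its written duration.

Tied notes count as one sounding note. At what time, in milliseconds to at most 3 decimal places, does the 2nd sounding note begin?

note 2 onset = 21/8b = 948.795ms

1. 0.0ms @ 0 + 948.795ms (21/8)
2. 948.795ms @ 21/8 + 135.542ms (3/8)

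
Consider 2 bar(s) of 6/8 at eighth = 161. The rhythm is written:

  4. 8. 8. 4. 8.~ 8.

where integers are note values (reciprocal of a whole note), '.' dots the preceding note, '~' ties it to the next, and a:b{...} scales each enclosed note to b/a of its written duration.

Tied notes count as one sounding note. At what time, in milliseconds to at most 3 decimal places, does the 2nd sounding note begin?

1. 0.0ms @ 0 + 1118.012ms (3)
2. 1118.012ms @ 3 + 559.006ms (3/2)
3. 1677.019ms @ 9/2 + 559.006ms (3/2)
4. 2236.025ms @ 6 + 1118.012ms (3)
5. 3354.037ms @ 9 + 1118.012ms (3)

note 2 onset = 3b = 1118.012ms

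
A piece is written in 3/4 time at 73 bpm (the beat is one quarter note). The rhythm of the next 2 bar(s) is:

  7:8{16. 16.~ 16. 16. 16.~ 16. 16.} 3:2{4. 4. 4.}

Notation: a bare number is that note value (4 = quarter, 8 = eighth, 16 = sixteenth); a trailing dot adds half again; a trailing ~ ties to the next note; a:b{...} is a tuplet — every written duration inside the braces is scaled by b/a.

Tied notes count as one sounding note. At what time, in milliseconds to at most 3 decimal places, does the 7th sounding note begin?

1. 0.0ms @ 0 + 352.25ms (3/7)
2. 352.25ms @ 3/7 + 704.501ms (6/7)
3. 1056.751ms @ 9/7 + 352.25ms (3/7)
4. 1409.002ms @ 12/7 + 704.501ms (6/7)
5. 2113.503ms @ 18/7 + 352.25ms (3/7)
6. 2465.753ms @ 3 + 821.918ms (1)
7. 3287.671ms @ 4 + 821.918ms (1)
8. 4109.589ms @ 5 + 821.918ms (1)

note 7 onset = 4b = 3287.671ms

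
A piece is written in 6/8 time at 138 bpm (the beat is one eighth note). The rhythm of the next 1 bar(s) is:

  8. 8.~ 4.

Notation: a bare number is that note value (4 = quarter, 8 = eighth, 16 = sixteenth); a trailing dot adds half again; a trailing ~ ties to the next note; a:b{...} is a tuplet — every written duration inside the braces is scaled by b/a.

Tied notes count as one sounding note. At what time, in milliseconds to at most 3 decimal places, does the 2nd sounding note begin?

note 2 onset = 3/2b = 652.174ms

1. 0.0ms @ 0 + 652.174ms (3/2)
2. 652.174ms @ 3/2 + 1956.522ms (9/2)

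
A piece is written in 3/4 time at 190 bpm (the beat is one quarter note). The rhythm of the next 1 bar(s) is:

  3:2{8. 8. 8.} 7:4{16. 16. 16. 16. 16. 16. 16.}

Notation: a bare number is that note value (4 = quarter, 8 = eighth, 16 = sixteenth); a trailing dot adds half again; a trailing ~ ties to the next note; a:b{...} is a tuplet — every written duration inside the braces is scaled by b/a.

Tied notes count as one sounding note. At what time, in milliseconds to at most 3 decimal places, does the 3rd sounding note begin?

note 3 onset = 1b = 315.789ms

1. 0.0ms @ 0 + 157.895ms (1/2)
2. 157.895ms @ 1/2 + 157.895ms (1/2)
3. 315.789ms @ 1 + 157.895ms (1/2)
4. 473.684ms @ 3/2 + 67.669ms (3/14)
5. 541.353ms @ 12/7 + 67.669ms (3/14)
6. 609.023ms @ 27/14 + 67.669ms (3/14)
7. 676.692ms @ 15/7 + 67.669ms (3/14)
8. 744.361ms @ 33/14 + 67.669ms (3/14)
9. 812.03ms @ 18/7 + 67.669ms (3/14)
10. 879.699ms @ 39/14 + 67.669ms (3/14)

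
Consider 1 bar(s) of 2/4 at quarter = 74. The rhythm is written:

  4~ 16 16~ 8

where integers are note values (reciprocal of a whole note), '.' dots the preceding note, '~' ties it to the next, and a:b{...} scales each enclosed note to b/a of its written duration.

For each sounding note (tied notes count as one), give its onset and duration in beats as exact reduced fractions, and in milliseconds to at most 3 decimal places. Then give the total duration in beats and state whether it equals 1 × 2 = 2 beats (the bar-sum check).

1) 0.0ms=0b +1013.514ms=5/4b
2) 1013.514ms=5/4b +608.108ms=3/4b
Σ=2b of 2 (74bpm 2/4) — PASS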